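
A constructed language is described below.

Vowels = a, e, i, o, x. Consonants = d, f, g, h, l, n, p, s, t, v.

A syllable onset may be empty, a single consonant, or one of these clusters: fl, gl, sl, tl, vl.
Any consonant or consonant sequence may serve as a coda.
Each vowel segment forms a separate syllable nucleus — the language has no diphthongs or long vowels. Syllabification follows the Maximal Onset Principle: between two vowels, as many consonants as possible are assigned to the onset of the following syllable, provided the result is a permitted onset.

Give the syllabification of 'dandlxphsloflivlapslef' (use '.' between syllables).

Nuclei (vowels): a, x, o, i, a, e → 6 syllables.
σ1/σ2 boundary: /ndl/ — longest licit onset from the right is /l/, leaving /nd/ as coda.
σ2/σ3 boundary: cluster /phsl/ — the longest permitted-onset suffix is /sl/; onset = /sl/, preceding coda = /ph/.
σ3/σ4 boundary: /fl/ is a licit onset in full, so it all attaches to the next syllable.
σ4/σ5 boundary: cluster /vl/ — /vl/ is itself a permitted onset, so the whole cluster goes right; preceding coda = ∅.
σ5/σ6 boundary: cluster /psl/ — the longest permitted-onset suffix is /sl/; onset = /sl/, preceding coda = /p/.

dand.lxph.slo.fli.vlap.slef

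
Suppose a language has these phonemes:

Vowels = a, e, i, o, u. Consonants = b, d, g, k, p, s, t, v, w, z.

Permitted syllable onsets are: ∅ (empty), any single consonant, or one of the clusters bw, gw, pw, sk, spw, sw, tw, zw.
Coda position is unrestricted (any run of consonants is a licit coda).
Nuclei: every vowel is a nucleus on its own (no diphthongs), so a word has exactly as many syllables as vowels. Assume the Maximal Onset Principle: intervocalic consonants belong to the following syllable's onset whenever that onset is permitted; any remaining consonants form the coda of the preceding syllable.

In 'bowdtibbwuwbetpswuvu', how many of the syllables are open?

2

The vowels are o, i, u, e, u, u — 6 nuclei, so 6 syllables.
/o…i/ gap (V1→V2): /wdt/ splits as /wd/ + /t/ (/t/ is the longest suffix that is a licit onset).
/i…u/ gap (V2→V3): cluster /bbw/ — the longest permitted-onset suffix is /bw/; onset = /bw/, preceding coda = /b/.
/u…e/ gap (V3→V4): /wb/ splits as /w/ + /b/ (/b/ is the longest suffix that is a licit onset).
/e…u/ gap (V4→V5): /tpsw/ splits as /tp/ + /sw/ (/sw/ is the longest suffix that is a licit onset).
/u…u/ gap (V5→V6): just /v/ — single C goes to the following onset.
So the parse is bowd.tib.bwuw.betp.swu.vu.
Classifying each syllable: /bowd/ (closed), /tib/ (closed), /bwuw/ (closed), /betp/ (closed), /swu/ (open), /vu/ (open).
Open syllables: 2.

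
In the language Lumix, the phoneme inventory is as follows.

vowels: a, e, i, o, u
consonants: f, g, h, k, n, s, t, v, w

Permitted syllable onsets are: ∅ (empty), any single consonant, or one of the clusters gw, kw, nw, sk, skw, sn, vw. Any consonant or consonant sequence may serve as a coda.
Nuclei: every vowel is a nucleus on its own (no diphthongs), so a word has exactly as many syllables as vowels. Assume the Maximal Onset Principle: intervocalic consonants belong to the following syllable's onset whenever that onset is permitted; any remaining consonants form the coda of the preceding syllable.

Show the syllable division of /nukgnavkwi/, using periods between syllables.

nukg.nav.kwi

Nuclei (vowels): u, a, i → 3 syllables.
σ1/σ2 boundary: /kgn/ splits as /kg/ + /n/ (/n/ is the longest suffix that is a licit onset).
σ2/σ3 boundary: /vkw/ — longest licit onset from the right is /kw/, leaving /v/ as coda.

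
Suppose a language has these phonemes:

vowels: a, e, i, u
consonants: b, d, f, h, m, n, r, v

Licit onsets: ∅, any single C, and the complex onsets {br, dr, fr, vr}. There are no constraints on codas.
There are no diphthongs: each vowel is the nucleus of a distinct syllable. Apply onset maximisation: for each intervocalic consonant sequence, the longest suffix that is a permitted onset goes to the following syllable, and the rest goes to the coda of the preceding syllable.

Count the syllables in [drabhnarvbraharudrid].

The vowels are a, a, a, a, u, i — 6 nuclei, so 6 syllables.

6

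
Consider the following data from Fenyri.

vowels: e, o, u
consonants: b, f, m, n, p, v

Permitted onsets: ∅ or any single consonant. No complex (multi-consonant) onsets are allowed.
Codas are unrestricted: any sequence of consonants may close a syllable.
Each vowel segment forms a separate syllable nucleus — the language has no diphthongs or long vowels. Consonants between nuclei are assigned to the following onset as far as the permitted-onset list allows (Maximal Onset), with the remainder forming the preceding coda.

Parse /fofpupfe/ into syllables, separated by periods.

fof.pup.fe

Vowels present: o, u, e; each is a nucleus, giving 3 syllables.
Between /o/ (V1) and /u/ (V2): /fp/; trying suffixes from longest down, /p/ is the first permitted one, so coda /f/ | onset /p/.
Between /u/ (V2) and /e/ (V3): cluster /pf/ — the longest permitted-onset suffix is /f/; onset = /f/, preceding coda = /p/.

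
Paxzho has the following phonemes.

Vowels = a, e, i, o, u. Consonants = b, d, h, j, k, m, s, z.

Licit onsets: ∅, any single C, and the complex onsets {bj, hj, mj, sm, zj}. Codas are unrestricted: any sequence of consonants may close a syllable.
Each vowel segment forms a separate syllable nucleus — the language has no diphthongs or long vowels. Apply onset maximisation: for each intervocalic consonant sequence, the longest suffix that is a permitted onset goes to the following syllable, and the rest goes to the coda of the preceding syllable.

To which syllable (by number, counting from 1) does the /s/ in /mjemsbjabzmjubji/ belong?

The vowels are e, a, u, i — 4 nuclei, so 4 syllables.
σ1/σ2 boundary: cluster /msbj/ — the longest permitted-onset suffix is /bj/; onset = /bj/, preceding coda = /ms/.
σ2/σ3 boundary: /bzmj/ splits as /bz/ + /mj/ (/mj/ is the longest suffix that is a licit onset).
σ3/σ4 boundary: /bj/ — entire cluster is a permitted onset → onset /bj/, coda ∅.
Syllabification: mjems.bjabz.mju.bji.
The /s/ is in the coda of syllable 1 (/mjems/).

1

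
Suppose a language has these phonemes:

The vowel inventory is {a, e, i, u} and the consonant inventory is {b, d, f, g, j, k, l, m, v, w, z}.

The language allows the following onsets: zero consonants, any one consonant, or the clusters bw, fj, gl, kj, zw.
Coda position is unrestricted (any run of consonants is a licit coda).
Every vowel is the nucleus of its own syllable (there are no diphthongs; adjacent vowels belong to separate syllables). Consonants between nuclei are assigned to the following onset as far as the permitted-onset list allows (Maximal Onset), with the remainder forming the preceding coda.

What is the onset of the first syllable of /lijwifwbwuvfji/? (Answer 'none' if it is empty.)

l

The vowels are i, i, u, i — 4 nuclei, so 4 syllables.
σ1/σ2 boundary: /jw/ splits as /j/ + /w/ (/w/ is the longest suffix that is a licit onset).
σ2/σ3 boundary: /fwbw/; trying suffixes from longest down, /bw/ is the first permitted one, so coda /fw/ | onset /bw/.
σ3/σ4 boundary: cluster /vfj/ — the longest permitted-onset suffix is /fj/; onset = /fj/, preceding coda = /v/.
So the parse is lij.wifw.bwuv.fji.
Syllable 1 is /lij/: onset /l/, nucleus /i/, coda /j/.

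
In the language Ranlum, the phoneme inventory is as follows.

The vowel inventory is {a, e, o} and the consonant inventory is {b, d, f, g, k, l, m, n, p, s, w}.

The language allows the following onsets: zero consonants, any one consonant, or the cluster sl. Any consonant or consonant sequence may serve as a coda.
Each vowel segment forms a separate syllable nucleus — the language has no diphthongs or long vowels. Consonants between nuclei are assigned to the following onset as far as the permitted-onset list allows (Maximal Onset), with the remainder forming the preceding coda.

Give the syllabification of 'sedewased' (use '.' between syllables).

se.de.wa.sed

Vowels present: e, e, a, e; each is a nucleus, giving 4 syllables.
σ1/σ2 boundary: /d/ → onset of the next syllable (single consonants are always licit onsets).
σ2/σ3 boundary: /w/ is a single consonant, so it becomes the next onset.
σ3/σ4 boundary: just /s/ — single C goes to the following onset.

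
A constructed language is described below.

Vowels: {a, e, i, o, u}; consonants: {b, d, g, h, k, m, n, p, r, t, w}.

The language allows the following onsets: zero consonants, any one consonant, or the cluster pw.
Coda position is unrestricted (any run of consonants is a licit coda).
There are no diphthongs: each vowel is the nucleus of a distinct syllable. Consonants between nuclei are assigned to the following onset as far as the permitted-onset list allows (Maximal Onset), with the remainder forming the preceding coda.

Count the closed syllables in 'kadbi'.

1

Nuclei (vowels): a, i → 2 syllables.
/a…i/ gap (V1→V2): cluster /db/ — the longest permitted-onset suffix is /b/; onset = /b/, preceding coda = /d/.
Result: kad.bi.
Classifying each syllable: /kad/ (closed), /bi/ (open).
Closed syllables: 1.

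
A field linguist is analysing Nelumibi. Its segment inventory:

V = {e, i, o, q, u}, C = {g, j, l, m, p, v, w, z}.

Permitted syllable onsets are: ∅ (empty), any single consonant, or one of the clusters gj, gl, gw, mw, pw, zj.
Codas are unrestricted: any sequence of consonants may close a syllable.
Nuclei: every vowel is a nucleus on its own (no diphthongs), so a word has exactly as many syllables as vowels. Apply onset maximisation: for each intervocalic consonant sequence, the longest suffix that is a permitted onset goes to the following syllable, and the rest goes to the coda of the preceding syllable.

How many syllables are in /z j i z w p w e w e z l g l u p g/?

Nuclei (vowels): i, e, e, u → 4 syllables.

4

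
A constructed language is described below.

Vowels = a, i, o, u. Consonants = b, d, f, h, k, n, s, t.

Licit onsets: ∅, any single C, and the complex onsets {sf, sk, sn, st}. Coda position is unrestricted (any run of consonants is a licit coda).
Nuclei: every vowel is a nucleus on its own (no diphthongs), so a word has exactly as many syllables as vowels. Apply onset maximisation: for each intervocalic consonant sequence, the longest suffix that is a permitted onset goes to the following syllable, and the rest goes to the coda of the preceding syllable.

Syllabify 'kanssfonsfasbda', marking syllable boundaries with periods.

Nuclei (vowels): a, o, a, a → 4 syllables.
V1 /a/ – V2 /o/: cluster /nssf/ — the longest permitted-onset suffix is /sf/; onset = /sf/, preceding coda = /ns/.
V2 /o/ – V3 /a/: /nsf/ splits as /n/ + /sf/ (/sf/ is the longest suffix that is a licit onset).
V3 /a/ – V4 /a/: /sbd/ splits as /sb/ + /d/ (/d/ is the longest suffix that is a licit onset).

kans.sfon.sfasb.da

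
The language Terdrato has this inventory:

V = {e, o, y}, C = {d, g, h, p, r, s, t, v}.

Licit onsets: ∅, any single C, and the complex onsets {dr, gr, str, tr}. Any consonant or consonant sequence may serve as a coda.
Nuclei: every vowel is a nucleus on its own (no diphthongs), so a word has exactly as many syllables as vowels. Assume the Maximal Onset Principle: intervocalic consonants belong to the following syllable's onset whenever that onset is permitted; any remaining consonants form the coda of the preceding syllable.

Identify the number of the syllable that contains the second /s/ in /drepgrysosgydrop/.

3

The vowels are e, y, o, y, o — 5 nuclei, so 5 syllables.
Between /e/ (V1) and /y/ (V2): /pgr/; trying suffixes from longest down, /gr/ is the first permitted one, so coda /p/ | onset /gr/.
Between /y/ (V2) and /o/ (V3): /s/ → onset of the next syllable (single consonants are always licit onsets).
Between /o/ (V3) and /y/ (V4): /sg/ — longest licit onset from the right is /g/, leaving /s/ as coda.
Between /y/ (V4) and /o/ (V5): /dr/ — entire cluster is a permitted onset → onset /dr/, coda ∅.
Syllabification: drep.gry.sos.gy.drop.
The second /s/ is in the coda of syllable 3 (/sos/).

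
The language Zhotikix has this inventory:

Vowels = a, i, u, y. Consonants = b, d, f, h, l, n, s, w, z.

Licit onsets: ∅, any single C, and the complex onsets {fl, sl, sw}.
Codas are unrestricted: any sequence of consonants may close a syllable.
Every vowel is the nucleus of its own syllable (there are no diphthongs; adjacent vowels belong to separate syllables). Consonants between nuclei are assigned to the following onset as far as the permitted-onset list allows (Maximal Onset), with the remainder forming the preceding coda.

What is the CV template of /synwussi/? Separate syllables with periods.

CVC.CVC.CV

Nuclei (vowels): y, u, i → 3 syllables.
/y…u/ gap (V1→V2): cluster /nw/ — the longest permitted-onset suffix is /w/; onset = /w/, preceding coda = /n/.
/u…i/ gap (V2→V3): /ss/; trying suffixes from longest down, /s/ is the first permitted one, so coda /s/ | onset /s/.
Syllabification: syn.wus.si.
Mapping each syllable to C/V: /syn/ → CVC, /wus/ → CVC, /si/ → CV.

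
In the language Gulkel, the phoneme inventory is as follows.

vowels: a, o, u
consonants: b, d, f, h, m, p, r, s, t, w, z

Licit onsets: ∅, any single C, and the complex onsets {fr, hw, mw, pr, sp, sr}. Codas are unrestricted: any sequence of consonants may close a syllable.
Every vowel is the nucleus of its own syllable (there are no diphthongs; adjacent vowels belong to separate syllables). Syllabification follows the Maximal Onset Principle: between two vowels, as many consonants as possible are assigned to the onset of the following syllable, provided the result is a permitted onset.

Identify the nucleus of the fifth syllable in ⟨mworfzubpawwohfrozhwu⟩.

o

The vowels are o, u, a, o, o, u — 6 nuclei, so 6 syllables.
The fifth nucleus (vowel 5 from the left) is /o/.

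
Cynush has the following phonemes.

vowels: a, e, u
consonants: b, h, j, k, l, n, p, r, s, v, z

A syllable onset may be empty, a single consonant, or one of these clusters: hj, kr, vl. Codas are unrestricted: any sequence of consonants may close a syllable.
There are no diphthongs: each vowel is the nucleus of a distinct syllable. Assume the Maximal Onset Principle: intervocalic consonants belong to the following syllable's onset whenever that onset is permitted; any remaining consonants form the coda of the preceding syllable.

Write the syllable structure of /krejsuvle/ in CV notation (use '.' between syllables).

Nuclei (vowels): e, u, e → 3 syllables.
/e…u/ gap (V1→V2): /js/ splits as /j/ + /s/ (/s/ is the longest suffix that is a licit onset).
/u…e/ gap (V2→V3): /vl/ is a licit onset in full, so it all attaches to the next syllable.
Putting it together: krej.su.vle.
Mapping each syllable to C/V: /krej/ → CCVC, /su/ → CV, /vle/ → CCV.

CCVC.CV.CCV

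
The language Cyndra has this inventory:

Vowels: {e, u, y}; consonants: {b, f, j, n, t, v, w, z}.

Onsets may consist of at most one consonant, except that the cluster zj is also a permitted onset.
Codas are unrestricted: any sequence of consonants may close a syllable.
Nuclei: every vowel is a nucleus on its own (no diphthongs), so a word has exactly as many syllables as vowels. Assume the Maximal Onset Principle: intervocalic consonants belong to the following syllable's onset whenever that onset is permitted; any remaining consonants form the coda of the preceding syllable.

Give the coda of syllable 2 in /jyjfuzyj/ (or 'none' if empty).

Nuclei (vowels): y, u, y → 3 syllables.
σ1/σ2 boundary: /jf/ splits as /j/ + /f/ (/f/ is the longest suffix that is a licit onset).
σ2/σ3 boundary: /z/ → onset of the next syllable (single consonants are always licit onsets).
Syllabification: jyj.fu.zyj.
Syllable 2 is /fu/: onset /f/, nucleus /u/, coda ∅.

none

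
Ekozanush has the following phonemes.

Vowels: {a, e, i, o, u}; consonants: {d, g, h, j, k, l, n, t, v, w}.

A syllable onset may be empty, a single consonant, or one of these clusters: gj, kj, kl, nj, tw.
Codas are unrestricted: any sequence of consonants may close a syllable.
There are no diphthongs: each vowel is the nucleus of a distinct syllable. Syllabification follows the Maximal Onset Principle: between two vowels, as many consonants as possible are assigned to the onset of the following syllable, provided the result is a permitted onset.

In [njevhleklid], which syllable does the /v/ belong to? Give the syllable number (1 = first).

1

Nuclei (vowels): e, e, i → 3 syllables.
/e…e/ gap (V1→V2): /vhl/; trying suffixes from longest down, /l/ is the first permitted one, so coda /vh/ | onset /l/.
/e…i/ gap (V2→V3): /kl/ — entire cluster is a permitted onset → onset /kl/, coda ∅.
Putting it together: njevh.le.klid.
The /v/ is in the coda of syllable 1 (/njevh/).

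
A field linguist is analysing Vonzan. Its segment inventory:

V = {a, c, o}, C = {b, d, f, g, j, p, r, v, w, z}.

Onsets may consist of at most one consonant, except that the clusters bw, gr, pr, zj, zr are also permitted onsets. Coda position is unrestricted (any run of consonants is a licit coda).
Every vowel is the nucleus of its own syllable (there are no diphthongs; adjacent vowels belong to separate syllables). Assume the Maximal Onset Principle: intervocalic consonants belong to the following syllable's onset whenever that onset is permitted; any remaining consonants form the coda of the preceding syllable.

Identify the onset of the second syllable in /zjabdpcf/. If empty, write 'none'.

p

Nuclei (vowels): a, c → 2 syllables.
V1 /a/ – V2 /c/: /bdp/ — longest licit onset from the right is /p/, leaving /bd/ as coda.
Putting it together: zjabd.pcf.
Syllable 2 is /pcf/: onset /p/, nucleus /c/, coda /f/.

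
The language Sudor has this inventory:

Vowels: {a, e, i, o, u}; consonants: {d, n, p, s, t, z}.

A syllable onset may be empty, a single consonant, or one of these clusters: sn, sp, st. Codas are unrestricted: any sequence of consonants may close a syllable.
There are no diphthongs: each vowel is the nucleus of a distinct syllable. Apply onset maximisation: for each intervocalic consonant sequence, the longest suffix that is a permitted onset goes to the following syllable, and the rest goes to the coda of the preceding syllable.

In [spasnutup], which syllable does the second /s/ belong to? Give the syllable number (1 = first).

2

Nuclei (vowels): a, u, u → 3 syllables.
/a…u/ gap (V1→V2): cluster /sn/ — /sn/ is itself a permitted onset, so the whole cluster goes right; preceding coda = ∅.
/u…u/ gap (V2→V3): /t/ → onset of the next syllable (single consonants are always licit onsets).
So the parse is spa.snu.tup.
The second /s/ is in the onset of syllable 2 (/snu/).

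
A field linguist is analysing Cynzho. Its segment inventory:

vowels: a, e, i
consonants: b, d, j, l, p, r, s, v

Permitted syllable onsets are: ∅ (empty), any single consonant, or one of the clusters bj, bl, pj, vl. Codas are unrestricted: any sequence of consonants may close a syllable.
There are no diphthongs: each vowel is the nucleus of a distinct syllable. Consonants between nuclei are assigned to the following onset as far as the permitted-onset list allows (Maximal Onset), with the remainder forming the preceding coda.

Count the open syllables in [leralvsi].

2

The vowels are e, a, i — 3 nuclei, so 3 syllables.
σ1/σ2 boundary: just /r/ — single C goes to the following onset.
σ2/σ3 boundary: cluster /lvs/ — the longest permitted-onset suffix is /s/; onset = /s/, preceding coda = /lv/.
Syllabification: le.ralv.si.
Classifying each syllable: /le/ (open), /ralv/ (closed), /si/ (open).
Open syllables: 2.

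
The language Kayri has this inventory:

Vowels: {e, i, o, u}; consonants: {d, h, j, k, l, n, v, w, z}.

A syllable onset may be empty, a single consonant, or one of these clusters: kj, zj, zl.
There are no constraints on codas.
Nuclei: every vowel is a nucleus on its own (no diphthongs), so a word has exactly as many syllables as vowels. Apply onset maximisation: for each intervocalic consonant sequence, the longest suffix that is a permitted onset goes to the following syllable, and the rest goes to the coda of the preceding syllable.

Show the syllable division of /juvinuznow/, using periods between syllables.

Nuclei (vowels): u, i, u, o → 4 syllables.
Between /u/ (V1) and /i/ (V2): just /v/ — single C goes to the following onset.
Between /i/ (V2) and /u/ (V3): /n/ is a single consonant, so it becomes the next onset.
Between /u/ (V3) and /o/ (V4): cluster /zn/ — the longest permitted-onset suffix is /n/; onset = /n/, preceding coda = /z/.

ju.vi.nuz.now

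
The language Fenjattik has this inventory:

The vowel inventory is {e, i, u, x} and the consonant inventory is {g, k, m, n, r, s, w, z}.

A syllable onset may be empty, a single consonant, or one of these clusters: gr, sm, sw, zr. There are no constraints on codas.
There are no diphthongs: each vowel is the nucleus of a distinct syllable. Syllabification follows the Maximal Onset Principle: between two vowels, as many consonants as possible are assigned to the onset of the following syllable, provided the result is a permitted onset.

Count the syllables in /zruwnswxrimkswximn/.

5

Nuclei (vowels): u, x, i, x, i → 5 syllables.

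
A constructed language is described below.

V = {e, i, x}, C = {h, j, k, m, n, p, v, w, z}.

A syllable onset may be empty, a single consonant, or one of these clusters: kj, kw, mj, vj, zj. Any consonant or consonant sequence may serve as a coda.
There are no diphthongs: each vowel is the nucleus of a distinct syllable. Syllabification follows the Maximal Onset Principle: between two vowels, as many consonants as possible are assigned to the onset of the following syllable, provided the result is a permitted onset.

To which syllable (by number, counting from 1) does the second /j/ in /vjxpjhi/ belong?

The vowels are x, i — 2 nuclei, so 2 syllables.
σ1/σ2 boundary: cluster /pjh/ — the longest permitted-onset suffix is /h/; onset = /h/, preceding coda = /pj/.
Result: vjxpj.hi.
The second /j/ is in the coda of syllable 1 (/vjxpj/).

1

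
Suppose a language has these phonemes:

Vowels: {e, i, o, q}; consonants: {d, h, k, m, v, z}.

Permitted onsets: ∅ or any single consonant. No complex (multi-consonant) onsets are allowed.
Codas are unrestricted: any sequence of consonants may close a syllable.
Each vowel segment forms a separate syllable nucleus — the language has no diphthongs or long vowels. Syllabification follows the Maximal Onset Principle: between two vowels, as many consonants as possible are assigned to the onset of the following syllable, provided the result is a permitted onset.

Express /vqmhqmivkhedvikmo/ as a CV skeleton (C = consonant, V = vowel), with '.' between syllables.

Vowels present: q, q, i, e, i, o; each is a nucleus, giving 6 syllables.
V1 /q/ – V2 /q/: cluster /mh/ — the longest permitted-onset suffix is /h/; onset = /h/, preceding coda = /m/.
V2 /q/ – V3 /i/: /m/ is a single consonant, so it becomes the next onset.
V3 /i/ – V4 /e/: /vkh/ splits as /vk/ + /h/ (/h/ is the longest suffix that is a licit onset).
V4 /e/ – V5 /i/: /dv/ splits as /d/ + /v/ (/v/ is the longest suffix that is a licit onset).
V5 /i/ – V6 /o/: cluster /km/ — the longest permitted-onset suffix is /m/; onset = /m/, preceding coda = /k/.
Putting it together: vqm.hq.mivk.hed.vik.mo.
Mapping each syllable to C/V: /vqm/ → CVC, /hq/ → CV, /mivk/ → CVCC, /hed/ → CVC, /vik/ → CVC, /mo/ → CV.

CVC.CV.CVCC.CVC.CVC.CV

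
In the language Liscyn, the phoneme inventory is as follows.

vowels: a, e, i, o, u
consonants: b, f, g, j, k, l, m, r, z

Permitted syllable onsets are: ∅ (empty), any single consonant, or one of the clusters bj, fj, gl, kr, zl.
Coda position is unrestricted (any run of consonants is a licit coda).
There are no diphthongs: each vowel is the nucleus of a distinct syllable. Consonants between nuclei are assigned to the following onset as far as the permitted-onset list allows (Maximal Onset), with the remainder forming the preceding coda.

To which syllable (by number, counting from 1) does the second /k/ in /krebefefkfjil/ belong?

3

Nuclei (vowels): e, e, e, i → 4 syllables.
V1 /e/ – V2 /e/: just /b/ — single C goes to the following onset.
V2 /e/ – V3 /e/: just /f/ — single C goes to the following onset.
V3 /e/ – V4 /i/: cluster /fkfj/ — the longest permitted-onset suffix is /fj/; onset = /fj/, preceding coda = /fk/.
So the parse is kre.be.fefk.fjil.
The second /k/ is in the coda of syllable 3 (/fefk/).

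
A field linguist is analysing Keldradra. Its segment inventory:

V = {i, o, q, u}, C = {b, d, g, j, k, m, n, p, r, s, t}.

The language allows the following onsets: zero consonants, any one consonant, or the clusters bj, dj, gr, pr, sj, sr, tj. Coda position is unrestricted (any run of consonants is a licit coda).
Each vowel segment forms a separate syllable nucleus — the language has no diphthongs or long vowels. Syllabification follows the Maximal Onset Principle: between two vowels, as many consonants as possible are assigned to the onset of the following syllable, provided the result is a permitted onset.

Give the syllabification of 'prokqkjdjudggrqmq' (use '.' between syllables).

Nuclei (vowels): o, q, u, q, q → 5 syllables.
Between /o/ (V1) and /q/ (V2): /k/ is a single consonant, so it becomes the next onset.
Between /q/ (V2) and /u/ (V3): /kjdj/ — longest licit onset from the right is /dj/, leaving /kj/ as coda.
Between /u/ (V3) and /q/ (V4): /dggr/; trying suffixes from longest down, /gr/ is the first permitted one, so coda /dg/ | onset /gr/.
Between /q/ (V4) and /q/ (V5): just /m/ — single C goes to the following onset.

pro.kqkj.djudg.grq.mq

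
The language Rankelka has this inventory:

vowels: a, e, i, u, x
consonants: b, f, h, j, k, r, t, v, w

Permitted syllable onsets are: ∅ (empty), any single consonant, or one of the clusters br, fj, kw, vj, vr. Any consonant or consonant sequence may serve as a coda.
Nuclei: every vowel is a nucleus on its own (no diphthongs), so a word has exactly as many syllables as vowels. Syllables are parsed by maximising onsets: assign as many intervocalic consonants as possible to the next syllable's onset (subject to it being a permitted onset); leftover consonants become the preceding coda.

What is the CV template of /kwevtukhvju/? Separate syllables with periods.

The vowels are e, u, u — 3 nuclei, so 3 syllables.
Between /e/ (V1) and /u/ (V2): /vt/ — longest licit onset from the right is /t/, leaving /v/ as coda.
Between /u/ (V2) and /u/ (V3): cluster /khvj/ — the longest permitted-onset suffix is /vj/; onset = /vj/, preceding coda = /kh/.
Putting it together: kwev.tukh.vju.
Mapping each syllable to C/V: /kwev/ → CCVC, /tukh/ → CVCC, /vju/ → CCV.

CCVC.CVCC.CCV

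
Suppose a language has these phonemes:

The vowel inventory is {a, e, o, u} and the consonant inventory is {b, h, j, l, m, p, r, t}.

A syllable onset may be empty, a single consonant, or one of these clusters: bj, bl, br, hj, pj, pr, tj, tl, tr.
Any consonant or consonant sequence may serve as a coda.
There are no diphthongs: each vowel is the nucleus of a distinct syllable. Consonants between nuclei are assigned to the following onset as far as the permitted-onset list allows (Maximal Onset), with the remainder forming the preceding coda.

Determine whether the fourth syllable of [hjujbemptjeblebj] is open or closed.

closed

The vowels are u, e, e, e — 4 nuclei, so 4 syllables.
V1 /u/ – V2 /e/: cluster /jb/ — the longest permitted-onset suffix is /b/; onset = /b/, preceding coda = /j/.
V2 /e/ – V3 /e/: /mptj/ splits as /mp/ + /tj/ (/tj/ is the longest suffix that is a licit onset).
V3 /e/ – V4 /e/: /bl/ — entire cluster is a permitted onset → onset /bl/, coda ∅.
Syllabification: hjuj.bemp.tje.blebj.
Syllable 4 is /blebj/ with coda /bj/, so it is closed.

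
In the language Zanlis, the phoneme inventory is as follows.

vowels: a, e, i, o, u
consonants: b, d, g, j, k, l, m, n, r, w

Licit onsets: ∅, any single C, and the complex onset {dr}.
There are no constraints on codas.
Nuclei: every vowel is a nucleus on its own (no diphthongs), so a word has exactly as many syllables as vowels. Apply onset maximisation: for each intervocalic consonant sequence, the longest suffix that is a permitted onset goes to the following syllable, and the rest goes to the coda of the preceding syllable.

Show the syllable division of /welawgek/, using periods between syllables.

we.law.gek

The vowels are e, a, e — 3 nuclei, so 3 syllables.
/e…a/ gap (V1→V2): /l/ is a single consonant, so it becomes the next onset.
/a…e/ gap (V2→V3): /wg/; trying suffixes from longest down, /g/ is the first permitted one, so coda /w/ | onset /g/.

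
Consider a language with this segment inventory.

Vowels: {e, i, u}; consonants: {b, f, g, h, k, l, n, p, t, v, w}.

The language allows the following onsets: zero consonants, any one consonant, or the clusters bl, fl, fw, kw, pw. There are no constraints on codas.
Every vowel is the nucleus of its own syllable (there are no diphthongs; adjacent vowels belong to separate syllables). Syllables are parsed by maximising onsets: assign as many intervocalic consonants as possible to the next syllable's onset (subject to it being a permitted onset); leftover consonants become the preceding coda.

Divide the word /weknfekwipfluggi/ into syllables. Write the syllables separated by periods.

Vowels present: e, e, i, u, i; each is a nucleus, giving 5 syllables.
σ1/σ2 boundary: /knf/ — longest licit onset from the right is /f/, leaving /kn/ as coda.
σ2/σ3 boundary: /kw/ is a licit onset in full, so it all attaches to the next syllable.
σ3/σ4 boundary: /pfl/; trying suffixes from longest down, /fl/ is the first permitted one, so coda /p/ | onset /fl/.
σ4/σ5 boundary: cluster /gg/ — the longest permitted-onset suffix is /g/; onset = /g/, preceding coda = /g/.

wekn.fe.kwip.flug.gi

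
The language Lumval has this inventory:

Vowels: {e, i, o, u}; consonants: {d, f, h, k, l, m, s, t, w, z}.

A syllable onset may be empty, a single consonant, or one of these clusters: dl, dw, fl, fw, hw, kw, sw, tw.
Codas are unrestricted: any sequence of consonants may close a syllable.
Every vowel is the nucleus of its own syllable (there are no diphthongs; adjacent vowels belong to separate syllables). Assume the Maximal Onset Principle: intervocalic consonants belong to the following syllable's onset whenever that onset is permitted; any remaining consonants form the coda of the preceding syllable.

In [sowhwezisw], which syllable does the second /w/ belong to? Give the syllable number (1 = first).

2

Vowels present: o, e, i; each is a nucleus, giving 3 syllables.
/o…e/ gap (V1→V2): /whw/ splits as /w/ + /hw/ (/hw/ is the longest suffix that is a licit onset).
/e…i/ gap (V2→V3): just /z/ — single C goes to the following onset.
Putting it together: sow.hwe.zisw.
The second /w/ is in the onset of syllable 2 (/hwe/).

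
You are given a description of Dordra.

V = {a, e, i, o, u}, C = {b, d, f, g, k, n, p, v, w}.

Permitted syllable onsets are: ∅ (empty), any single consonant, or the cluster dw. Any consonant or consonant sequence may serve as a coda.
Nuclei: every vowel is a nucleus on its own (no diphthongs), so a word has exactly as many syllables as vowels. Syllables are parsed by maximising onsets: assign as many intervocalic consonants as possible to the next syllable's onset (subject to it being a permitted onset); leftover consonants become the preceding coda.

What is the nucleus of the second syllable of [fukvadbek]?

a

The vowels are u, a, e — 3 nuclei, so 3 syllables.
The second nucleus (vowel 2 from the left) is /a/.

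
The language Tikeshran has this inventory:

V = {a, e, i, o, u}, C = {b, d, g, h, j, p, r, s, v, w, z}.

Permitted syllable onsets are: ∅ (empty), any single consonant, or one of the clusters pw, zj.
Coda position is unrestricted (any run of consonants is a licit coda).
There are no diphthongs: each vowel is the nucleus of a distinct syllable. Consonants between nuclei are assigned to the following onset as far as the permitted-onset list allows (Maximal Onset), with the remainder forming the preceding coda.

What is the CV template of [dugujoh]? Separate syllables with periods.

Vowels present: u, u, o; each is a nucleus, giving 3 syllables.
σ1/σ2 boundary: just /g/ — single C goes to the following onset.
σ2/σ3 boundary: just /j/ — single C goes to the following onset.
So the parse is du.gu.joh.
Mapping each syllable to C/V: /du/ → CV, /gu/ → CV, /joh/ → CVC.

CV.CV.CVC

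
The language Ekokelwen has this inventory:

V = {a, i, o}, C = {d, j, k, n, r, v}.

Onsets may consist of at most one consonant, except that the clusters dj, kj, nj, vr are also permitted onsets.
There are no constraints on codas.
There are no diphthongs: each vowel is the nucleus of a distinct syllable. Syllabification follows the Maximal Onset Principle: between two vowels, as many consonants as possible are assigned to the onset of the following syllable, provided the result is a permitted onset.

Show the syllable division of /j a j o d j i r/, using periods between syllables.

ja.jo.djir

Vowels present: a, o, i; each is a nucleus, giving 3 syllables.
V1 /a/ – V2 /o/: /j/ is a single consonant, so it becomes the next onset.
V2 /o/ – V3 /i/: cluster /dj/ — /dj/ is itself a permitted onset, so the whole cluster goes right; preceding coda = ∅.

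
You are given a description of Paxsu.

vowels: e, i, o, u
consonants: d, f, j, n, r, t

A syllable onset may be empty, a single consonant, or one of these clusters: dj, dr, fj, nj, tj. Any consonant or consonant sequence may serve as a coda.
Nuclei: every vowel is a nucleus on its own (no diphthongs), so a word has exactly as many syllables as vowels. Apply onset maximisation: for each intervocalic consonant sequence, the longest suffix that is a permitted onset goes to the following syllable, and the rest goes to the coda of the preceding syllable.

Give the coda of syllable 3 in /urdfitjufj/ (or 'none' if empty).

The vowels are u, i, u — 3 nuclei, so 3 syllables.
Between /u/ (V1) and /i/ (V2): /rdf/ — longest licit onset from the right is /f/, leaving /rd/ as coda.
Between /i/ (V2) and /u/ (V3): /tj/ — entire cluster is a permitted onset → onset /tj/, coda ∅.
Syllabification: urd.fi.tjufj.
Syllable 3 is /tjufj/: onset /tj/, nucleus /u/, coda /fj/.

fj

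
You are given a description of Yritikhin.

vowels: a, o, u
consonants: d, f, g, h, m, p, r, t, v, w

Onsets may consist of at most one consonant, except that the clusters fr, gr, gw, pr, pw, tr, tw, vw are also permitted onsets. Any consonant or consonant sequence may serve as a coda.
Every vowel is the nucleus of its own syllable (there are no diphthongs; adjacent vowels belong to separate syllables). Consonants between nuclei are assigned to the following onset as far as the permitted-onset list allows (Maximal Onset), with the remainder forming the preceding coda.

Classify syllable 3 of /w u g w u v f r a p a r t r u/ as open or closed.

Nuclei (vowels): u, u, a, a, u → 5 syllables.
/u…u/ gap (V1→V2): /gw/ is a licit onset in full, so it all attaches to the next syllable.
/u…a/ gap (V2→V3): /vfr/ splits as /v/ + /fr/ (/fr/ is the longest suffix that is a licit onset).
/a…a/ gap (V3→V4): just /p/ — single C goes to the following onset.
/a…u/ gap (V4→V5): cluster /rtr/ — the longest permitted-onset suffix is /tr/; onset = /tr/, preceding coda = /r/.
Result: wu.gwuv.fra.par.tru.
Syllable 3 is /fra/; it ends in its nucleus with no coda, so it is open.

open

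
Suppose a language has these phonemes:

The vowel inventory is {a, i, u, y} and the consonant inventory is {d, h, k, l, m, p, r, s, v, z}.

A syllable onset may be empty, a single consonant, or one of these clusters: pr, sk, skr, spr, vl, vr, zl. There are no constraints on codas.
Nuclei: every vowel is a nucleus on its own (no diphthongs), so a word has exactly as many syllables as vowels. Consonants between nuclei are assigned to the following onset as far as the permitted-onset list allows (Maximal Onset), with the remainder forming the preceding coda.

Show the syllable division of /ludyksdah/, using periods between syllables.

lu.dyks.dah

Vowels present: u, y, a; each is a nucleus, giving 3 syllables.
Between /u/ (V1) and /y/ (V2): /d/ → onset of the next syllable (single consonants are always licit onsets).
Between /y/ (V2) and /a/ (V3): /ksd/ splits as /ks/ + /d/ (/d/ is the longest suffix that is a licit onset).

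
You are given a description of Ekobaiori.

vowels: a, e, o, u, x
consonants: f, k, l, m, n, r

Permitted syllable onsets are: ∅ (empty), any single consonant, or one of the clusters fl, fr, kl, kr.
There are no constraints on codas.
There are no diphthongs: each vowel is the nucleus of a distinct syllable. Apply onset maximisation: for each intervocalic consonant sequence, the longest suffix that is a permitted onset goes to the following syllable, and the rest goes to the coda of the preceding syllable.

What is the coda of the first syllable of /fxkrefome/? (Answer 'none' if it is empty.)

none

The vowels are x, e, o, e — 4 nuclei, so 4 syllables.
/x…e/ gap (V1→V2): cluster /kr/ — /kr/ is itself a permitted onset, so the whole cluster goes right; preceding coda = ∅.
/e…o/ gap (V2→V3): /f/ is a single consonant, so it becomes the next onset.
/o…e/ gap (V3→V4): /m/ is a single consonant, so it becomes the next onset.
Putting it together: fx.kre.fo.me.
Syllable 1 is /fx/: onset /f/, nucleus /x/, coda ∅.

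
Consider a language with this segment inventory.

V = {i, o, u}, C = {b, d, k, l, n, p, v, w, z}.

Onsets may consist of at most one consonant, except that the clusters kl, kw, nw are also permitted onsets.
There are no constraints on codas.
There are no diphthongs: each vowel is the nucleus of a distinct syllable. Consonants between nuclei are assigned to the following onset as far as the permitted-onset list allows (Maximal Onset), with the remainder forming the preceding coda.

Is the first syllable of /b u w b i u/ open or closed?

The vowels are u, i, u — 3 nuclei, so 3 syllables.
V1 /u/ – V2 /i/: cluster /wb/ — the longest permitted-onset suffix is /b/; onset = /b/, preceding coda = /w/.
V2 /i/ – V3 /u/: hiatus — the boundary sits between the two vowels.
Result: buw.bi.u.
Syllable 1 is /buw/ with coda /w/, so it is closed.

closed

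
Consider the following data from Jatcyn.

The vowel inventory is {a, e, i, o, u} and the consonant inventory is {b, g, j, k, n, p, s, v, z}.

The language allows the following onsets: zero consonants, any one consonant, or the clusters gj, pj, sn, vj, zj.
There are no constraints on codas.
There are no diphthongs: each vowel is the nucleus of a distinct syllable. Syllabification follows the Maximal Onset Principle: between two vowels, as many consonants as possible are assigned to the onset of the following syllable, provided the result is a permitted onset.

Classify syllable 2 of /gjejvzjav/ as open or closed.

closed

Vowels present: e, a; each is a nucleus, giving 2 syllables.
/e…a/ gap (V1→V2): /jvzj/ — longest licit onset from the right is /zj/, leaving /jv/ as coda.
So the parse is gjejv.zjav.
Syllable 2 is /zjav/ with coda /v/, so it is closed.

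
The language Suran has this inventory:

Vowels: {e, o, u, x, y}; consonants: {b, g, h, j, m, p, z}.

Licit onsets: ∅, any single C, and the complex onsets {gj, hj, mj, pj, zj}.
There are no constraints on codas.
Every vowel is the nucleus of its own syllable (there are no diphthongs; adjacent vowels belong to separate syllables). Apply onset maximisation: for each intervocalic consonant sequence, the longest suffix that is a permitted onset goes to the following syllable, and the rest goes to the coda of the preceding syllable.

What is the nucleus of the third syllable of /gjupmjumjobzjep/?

Vowels present: u, u, o, e; each is a nucleus, giving 4 syllables.
The third nucleus (vowel 3 from the left) is /o/.

o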